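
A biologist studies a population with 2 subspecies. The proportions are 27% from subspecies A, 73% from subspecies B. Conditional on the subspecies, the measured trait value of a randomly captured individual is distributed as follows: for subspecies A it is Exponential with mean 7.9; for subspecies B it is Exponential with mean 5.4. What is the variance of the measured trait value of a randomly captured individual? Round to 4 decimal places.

Per component, A: μ=7.9, E[X²]=124.82; B: μ=5.4, E[X²]=58.32.
E[X] = 0.27·7.9 + 0.73·5.4 = 6.075.
E[X²] = 0.27·124.82 + 0.73·58.32 = 76.275.
Var(X) = E[X²] − (E[X])² = 76.275 − 36.9056 = 39.3694.

39.3694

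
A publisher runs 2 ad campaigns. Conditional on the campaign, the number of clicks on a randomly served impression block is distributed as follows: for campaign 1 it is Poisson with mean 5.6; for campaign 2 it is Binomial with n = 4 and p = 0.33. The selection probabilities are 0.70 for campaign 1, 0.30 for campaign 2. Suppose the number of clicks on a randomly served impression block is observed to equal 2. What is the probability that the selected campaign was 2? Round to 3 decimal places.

0.684

Likelihoods P(X=2 | ·): 1: 0.0579825; 2: 0.293311.
Posterior ∝ prior × likelihood. Numerator for 2: 0.3·0.293311 = 0.0879934.
Normalizing constant: 0.7·0.0579825 + 0.3·0.293311 = 0.128581.
P(2 | observation) = 0.0879934 / 0.128581 = 0.684341.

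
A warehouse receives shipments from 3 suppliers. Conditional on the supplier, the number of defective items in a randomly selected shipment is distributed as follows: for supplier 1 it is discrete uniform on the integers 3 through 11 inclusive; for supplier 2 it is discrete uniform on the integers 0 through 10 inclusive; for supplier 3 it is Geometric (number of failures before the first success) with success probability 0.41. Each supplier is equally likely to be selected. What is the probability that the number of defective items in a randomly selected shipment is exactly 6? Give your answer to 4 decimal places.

Conditional on each supplier, P(X = 6): 1: 0.111111; 2: 0.0909091; 3: 0.017294.
By total probability, P(X = 6) = 0.333333·0.111111 + 0.333333·0.0909091 + 0.333333·0.017294 = 0.0731047.

0.0731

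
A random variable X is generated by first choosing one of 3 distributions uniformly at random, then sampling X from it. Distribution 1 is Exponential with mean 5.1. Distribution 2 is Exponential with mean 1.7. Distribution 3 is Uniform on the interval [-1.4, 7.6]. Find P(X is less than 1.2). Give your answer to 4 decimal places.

0.3350

Conditional on each component, P(X < 1.2): 1: 0.209662; 2: 0.506327; 3: 0.288889.
By total probability, P(X < 1.2) = 0.333333·0.209662 + 0.333333·0.506327 + 0.333333·0.288889 = 0.334959.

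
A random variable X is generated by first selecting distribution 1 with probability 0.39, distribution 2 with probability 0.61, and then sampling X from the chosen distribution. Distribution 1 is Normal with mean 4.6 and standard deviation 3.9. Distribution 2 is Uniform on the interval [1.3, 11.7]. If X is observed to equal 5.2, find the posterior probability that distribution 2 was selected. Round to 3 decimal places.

Likelihoods f(5.2 | ·): 1: 0.101089; 2: 0.0961538.
Posterior ∝ prior × likelihood. Numerator for 2: 0.61·0.0961538 = 0.0586538.
Normalizing constant: 0.39·0.101089 + 0.61·0.0961538 = 0.0980787.
P(2 | observation) = 0.0586538 / 0.0980787 = 0.598028.

0.598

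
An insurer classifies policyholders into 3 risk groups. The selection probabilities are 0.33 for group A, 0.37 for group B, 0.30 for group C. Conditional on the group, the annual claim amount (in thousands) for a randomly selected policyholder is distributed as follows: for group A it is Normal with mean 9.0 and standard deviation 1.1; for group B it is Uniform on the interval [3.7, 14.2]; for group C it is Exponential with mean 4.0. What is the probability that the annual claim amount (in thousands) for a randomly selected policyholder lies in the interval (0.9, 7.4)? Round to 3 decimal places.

Conditional on each group, P(0.9 < X < 7.4): A: 0.0728976; B: 0.352381; C: 0.641279.
By total probability, P(0.9 < X < 7.4) = 0.33·0.0728976 + 0.37·0.352381 + 0.3·0.641279 = 0.346821.

0.347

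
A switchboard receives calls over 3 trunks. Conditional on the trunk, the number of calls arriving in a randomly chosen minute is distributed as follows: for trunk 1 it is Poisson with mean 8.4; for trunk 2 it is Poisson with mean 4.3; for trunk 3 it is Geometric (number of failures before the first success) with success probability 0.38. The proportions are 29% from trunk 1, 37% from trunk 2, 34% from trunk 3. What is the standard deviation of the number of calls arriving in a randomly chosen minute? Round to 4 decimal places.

3.5642

Per component, 1: μ=8.4, E[X²]=78.96; 2: μ=4.3, E[X²]=22.79; 3: μ=1.63158, E[X²]=6.95568.
E[X] = 0.29·8.4 + 0.37·4.3 + 0.34·1.63158 = 4.58174.
E[X²] = 0.29·78.96 + 0.37·22.79 + 0.34·6.95568 = 33.6956.
Var(X) = E[X²] − (E[X])² = 33.6956 − 20.9923 = 12.7033.
SD(X) = √12.7033 = 3.56417.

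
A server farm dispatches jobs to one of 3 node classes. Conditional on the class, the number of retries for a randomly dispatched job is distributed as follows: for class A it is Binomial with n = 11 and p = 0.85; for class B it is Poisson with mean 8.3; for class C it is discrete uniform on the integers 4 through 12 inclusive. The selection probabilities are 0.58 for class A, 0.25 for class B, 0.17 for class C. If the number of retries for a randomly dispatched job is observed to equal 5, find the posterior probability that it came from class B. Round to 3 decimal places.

Likelihoods P(X=5 | ·): A: 0.00233499; B: 0.0815765; C: 0.111111.
Posterior ∝ prior × likelihood. Numerator for B: 0.25·0.0815765 = 0.0203941.
Normalizing constant: 0.58·0.00233499 + 0.25·0.0815765 + 0.17·0.111111 = 0.0406373.
P(B | observation) = 0.0203941 / 0.0406373 = 0.501857.

0.502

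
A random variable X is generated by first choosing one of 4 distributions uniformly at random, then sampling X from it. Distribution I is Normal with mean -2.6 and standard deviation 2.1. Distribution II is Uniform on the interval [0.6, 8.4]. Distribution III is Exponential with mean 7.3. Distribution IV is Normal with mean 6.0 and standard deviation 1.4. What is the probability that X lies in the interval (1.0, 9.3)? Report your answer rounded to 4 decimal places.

0.6437

Conditional on each component, P(1.0 < X < 9.3): I: 0.0432381; II: 0.948718; III: 0.592264; IV: 0.990614.
By total probability, P(1.0 < X < 9.3) = 0.25·0.0432381 + 0.25·0.948718 + 0.25·0.592264 + 0.25·0.990614 = 0.643709.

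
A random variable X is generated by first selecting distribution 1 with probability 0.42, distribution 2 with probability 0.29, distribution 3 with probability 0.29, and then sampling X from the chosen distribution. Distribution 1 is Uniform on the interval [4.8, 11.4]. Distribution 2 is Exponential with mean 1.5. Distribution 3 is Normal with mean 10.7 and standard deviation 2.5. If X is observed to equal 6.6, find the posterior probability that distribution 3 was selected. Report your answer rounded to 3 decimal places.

Likelihoods f(6.6 | ·): 1: 0.151515; 2: 0.00818489; 3: 0.0415844.
Posterior ∝ prior × likelihood. Numerator for 3: 0.29·0.0415844 = 0.0120595.
Normalizing constant: 0.42·0.151515 + 0.29·0.00818489 + 0.29·0.0415844 = 0.0780695.
P(3 | observation) = 0.0120595 / 0.0780695 = 0.154471.

0.154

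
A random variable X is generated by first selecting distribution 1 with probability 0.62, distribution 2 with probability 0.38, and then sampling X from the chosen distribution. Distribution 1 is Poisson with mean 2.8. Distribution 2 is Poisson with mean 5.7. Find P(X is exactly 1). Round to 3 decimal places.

0.113

Conditional on each component, P(X = 1): 1: 0.170268; 2: 0.019072.
By total probability, P(X = 1) = 0.62·0.170268 + 0.38·0.019072 = 0.112814.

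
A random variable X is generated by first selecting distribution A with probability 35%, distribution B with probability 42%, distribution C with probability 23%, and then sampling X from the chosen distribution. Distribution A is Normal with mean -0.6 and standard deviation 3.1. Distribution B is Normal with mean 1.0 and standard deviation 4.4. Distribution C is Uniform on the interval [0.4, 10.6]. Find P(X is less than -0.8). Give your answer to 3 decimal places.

Conditional on each component, P(X < -0.8): A: 0.47428; B: 0.341236; C: 0.
By total probability, P(X < -0.8) = 0.35·0.47428 + 0.42·0.341236 + 0.23·0 = 0.309317.

0.309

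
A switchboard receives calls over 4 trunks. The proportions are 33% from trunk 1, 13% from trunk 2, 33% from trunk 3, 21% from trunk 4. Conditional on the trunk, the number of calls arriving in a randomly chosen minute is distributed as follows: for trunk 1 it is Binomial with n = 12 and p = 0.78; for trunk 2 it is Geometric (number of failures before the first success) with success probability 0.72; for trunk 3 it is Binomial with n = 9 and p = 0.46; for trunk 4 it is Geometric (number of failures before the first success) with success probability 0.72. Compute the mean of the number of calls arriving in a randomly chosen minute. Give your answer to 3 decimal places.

4.587

Component means — 1: 9.36; 2: 0.388889; 3: 4.14; 4: 0.388889.
E[X] = 0.33·9.36 + 0.13·0.388889 + 0.33·4.14 + 0.21·0.388889 = 4.58722.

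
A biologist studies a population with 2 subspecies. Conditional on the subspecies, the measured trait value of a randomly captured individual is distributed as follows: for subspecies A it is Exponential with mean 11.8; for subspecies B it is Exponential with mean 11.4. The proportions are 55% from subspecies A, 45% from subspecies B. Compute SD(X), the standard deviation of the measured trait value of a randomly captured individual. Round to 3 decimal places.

11.623

Per component, A: μ=11.8, E[X²]=278.48; B: μ=11.4, E[X²]=259.92.
E[X] = 0.55·11.8 + 0.45·11.4 = 11.62.
E[X²] = 0.55·278.48 + 0.45·259.92 = 270.128.
Var(X) = E[X²] − (E[X])² = 270.128 − 135.024 = 135.104.
SD(X) = √135.104 = 11.6234.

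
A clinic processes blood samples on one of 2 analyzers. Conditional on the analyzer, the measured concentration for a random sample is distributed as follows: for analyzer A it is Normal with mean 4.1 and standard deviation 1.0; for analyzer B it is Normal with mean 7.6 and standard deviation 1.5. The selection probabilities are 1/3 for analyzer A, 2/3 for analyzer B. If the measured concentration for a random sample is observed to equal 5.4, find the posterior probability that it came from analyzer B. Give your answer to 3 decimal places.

0.514

Likelihoods f(5.4 | ·): A: 0.171369; B: 0.0907217.
Posterior ∝ prior × likelihood. Numerator for B: 0.666667·0.0907217 = 0.0604811.
Normalizing constant: 0.333333·0.171369 + 0.666667·0.0907217 = 0.117604.
P(B | observation) = 0.0604811 / 0.117604 = 0.514278.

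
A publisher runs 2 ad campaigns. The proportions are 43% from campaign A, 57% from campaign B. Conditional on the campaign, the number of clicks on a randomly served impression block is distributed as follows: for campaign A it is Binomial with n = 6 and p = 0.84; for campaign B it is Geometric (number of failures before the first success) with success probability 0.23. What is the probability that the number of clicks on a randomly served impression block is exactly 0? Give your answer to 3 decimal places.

Conditional on each campaign, P(X = 0): A: 1.67772e-05; B: 0.23.
By total probability, P(X = 0) = 0.43·1.67772e-05 + 0.57·0.23 = 0.131107.

0.131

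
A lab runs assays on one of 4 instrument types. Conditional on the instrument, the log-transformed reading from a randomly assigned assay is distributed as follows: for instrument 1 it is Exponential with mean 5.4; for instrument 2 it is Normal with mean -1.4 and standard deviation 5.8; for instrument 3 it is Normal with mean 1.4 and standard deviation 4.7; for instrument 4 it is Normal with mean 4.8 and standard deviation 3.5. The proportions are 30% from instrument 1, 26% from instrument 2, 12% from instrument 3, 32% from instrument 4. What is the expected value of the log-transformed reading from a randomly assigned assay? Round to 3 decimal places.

Component means — 1: 5.4; 2: -1.4; 3: 1.4; 4: 4.8.
E[X] = 0.3·5.4 + 0.26·-1.4 + 0.12·1.4 + 0.32·4.8 = 2.96.

2.960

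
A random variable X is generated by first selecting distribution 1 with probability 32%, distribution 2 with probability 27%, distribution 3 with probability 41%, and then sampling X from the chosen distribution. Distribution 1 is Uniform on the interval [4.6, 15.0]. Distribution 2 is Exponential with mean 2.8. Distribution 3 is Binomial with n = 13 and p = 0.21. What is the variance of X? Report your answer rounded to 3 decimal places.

16.677

Per component, 1: μ=9.8, E[X²]=105.053; 2: μ=2.8, E[X²]=15.68; 3: μ=2.73, E[X²]=9.6096.
E[X] = 0.32·9.8 + 0.27·2.8 + 0.41·2.73 = 5.0113.
E[X²] = 0.32·105.053 + 0.27·15.68 + 0.41·9.6096 = 41.7906.
Var(X) = E[X²] − (E[X])² = 41.7906 − 25.1131 = 16.6775.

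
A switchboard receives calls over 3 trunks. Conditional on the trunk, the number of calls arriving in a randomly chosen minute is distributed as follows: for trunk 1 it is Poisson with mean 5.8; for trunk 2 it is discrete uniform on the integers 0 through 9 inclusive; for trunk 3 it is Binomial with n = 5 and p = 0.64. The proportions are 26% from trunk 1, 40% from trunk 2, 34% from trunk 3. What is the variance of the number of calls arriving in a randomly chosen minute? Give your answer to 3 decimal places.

Per component, 1: μ=5.8, E[X²]=39.44; 2: μ=4.5, E[X²]=28.5; 3: μ=3.2, E[X²]=11.392.
E[X] = 0.26·5.8 + 0.4·4.5 + 0.34·3.2 = 4.396.
E[X²] = 0.26·39.44 + 0.4·28.5 + 0.34·11.392 = 25.5277.
Var(X) = E[X²] − (E[X])² = 25.5277 − 19.3248 = 6.20286.

6.203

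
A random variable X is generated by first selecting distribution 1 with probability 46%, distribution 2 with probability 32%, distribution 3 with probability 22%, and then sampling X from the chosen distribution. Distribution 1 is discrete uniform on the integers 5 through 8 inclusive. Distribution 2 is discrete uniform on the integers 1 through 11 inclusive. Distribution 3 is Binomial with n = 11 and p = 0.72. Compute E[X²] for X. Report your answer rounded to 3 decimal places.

49.018

For each component E[X²] = Var + (mean)², giving 1: 43.5; 2: 46; 3: 64.944.
Overall E[X²] = 0.46·43.5 + 0.32·46 + 0.22·64.944 = 49.0177.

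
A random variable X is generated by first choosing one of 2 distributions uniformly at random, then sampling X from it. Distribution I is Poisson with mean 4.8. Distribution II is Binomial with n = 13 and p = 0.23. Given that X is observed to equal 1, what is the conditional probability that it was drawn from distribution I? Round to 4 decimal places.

0.2332

Likelihoods P(X=1 | ·): I: 0.0395028; II: 0.129885.
Posterior ∝ prior × likelihood. Numerator for I: 0.5·0.0395028 = 0.0197514.
Normalizing constant: 0.5·0.0395028 + 0.5·0.129885 = 0.084694.
P(I | observation) = 0.0197514 / 0.084694 = 0.233209.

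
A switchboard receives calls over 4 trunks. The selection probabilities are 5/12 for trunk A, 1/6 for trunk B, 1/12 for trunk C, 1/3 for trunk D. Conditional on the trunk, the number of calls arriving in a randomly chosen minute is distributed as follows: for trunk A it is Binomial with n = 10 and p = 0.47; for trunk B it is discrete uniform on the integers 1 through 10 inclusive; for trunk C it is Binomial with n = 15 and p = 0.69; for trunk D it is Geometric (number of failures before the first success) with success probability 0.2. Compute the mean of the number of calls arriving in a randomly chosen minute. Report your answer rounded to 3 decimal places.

Component means — A: 4.7; B: 5.5; C: 10.35; D: 4.
E[X] = 0.416667·4.7 + 0.166667·5.5 + 0.0833333·10.35 + 0.333333·4 = 5.07083.

5.071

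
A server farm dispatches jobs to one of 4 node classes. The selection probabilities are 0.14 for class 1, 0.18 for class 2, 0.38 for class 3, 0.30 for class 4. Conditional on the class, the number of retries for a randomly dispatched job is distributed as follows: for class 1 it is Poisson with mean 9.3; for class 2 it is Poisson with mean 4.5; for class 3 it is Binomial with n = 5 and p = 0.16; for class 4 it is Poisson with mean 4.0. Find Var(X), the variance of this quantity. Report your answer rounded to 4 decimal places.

Per component, 1: μ=9.3, E[X²]=95.79; 2: μ=4.5, E[X²]=24.75; 3: μ=0.8, E[X²]=1.312; 4: μ=4, E[X²]=20.
E[X] = 0.14·9.3 + 0.18·4.5 + 0.38·0.8 + 0.3·4 = 3.616.
E[X²] = 0.14·95.79 + 0.18·24.75 + 0.38·1.312 + 0.3·20 = 24.3642.
Var(X) = E[X²] − (E[X])² = 24.3642 − 13.0755 = 11.2887.

11.2887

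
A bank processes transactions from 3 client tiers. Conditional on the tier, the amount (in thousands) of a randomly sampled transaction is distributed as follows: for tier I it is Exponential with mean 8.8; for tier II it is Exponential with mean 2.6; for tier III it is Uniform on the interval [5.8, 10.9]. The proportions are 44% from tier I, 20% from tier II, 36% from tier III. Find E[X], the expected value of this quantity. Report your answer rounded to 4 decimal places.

7.3980

Component means — I: 8.8; II: 2.6; III: 8.35.
E[X] = 0.44·8.8 + 0.2·2.6 + 0.36·8.35 = 7.398.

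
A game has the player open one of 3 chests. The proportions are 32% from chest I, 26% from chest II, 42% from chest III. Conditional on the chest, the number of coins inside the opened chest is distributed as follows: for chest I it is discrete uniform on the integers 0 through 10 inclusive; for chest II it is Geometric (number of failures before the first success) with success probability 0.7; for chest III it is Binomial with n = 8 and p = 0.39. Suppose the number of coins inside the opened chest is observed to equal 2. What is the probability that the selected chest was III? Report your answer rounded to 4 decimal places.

0.6696

Likelihoods P(X=2 | ·): I: 0.0909091; II: 0.063; III: 0.219415.
Posterior ∝ prior × likelihood. Numerator for III: 0.42·0.219415 = 0.0921543.
Normalizing constant: 0.32·0.0909091 + 0.26·0.063 + 0.42·0.219415 = 0.137625.
P(III | observation) = 0.0921543 / 0.137625 = 0.669603.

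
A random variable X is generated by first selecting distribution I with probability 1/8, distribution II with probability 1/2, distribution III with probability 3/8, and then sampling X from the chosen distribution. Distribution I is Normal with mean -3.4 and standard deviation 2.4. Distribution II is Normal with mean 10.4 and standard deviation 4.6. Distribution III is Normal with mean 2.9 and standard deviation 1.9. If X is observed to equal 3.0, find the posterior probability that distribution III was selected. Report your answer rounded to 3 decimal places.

Likelihoods f(3.0 | ·): I: 0.00474833; II: 0.0237792; III: 0.209679.
Posterior ∝ prior × likelihood. Numerator for III: 0.375·0.209679 = 0.0786296.
Normalizing constant: 0.125·0.00474833 + 0.5·0.0237792 + 0.375·0.209679 = 0.0911127.
P(III | observation) = 0.0786296 / 0.0911127 = 0.862993.

0.863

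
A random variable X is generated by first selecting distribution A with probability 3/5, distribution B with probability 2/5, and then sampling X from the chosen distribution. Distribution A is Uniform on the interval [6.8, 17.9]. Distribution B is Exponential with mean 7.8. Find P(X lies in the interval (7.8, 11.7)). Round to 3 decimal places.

0.269

Conditional on each component, P(7.8 < X < 11.7): A: 0.351351; B: 0.144749.
By total probability, P(7.8 < X < 11.7) = 0.6·0.351351 + 0.4·0.144749 = 0.268711.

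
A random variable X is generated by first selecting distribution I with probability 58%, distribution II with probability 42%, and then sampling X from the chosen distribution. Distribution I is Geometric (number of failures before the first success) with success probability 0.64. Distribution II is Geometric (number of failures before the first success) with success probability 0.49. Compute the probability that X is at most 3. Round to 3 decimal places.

0.962

Conditional on each component, P(X ≤ 3): I: 0.983204; II: 0.932348.
By total probability, P(X ≤ 3) = 0.58·0.983204 + 0.42·0.932348 = 0.961844.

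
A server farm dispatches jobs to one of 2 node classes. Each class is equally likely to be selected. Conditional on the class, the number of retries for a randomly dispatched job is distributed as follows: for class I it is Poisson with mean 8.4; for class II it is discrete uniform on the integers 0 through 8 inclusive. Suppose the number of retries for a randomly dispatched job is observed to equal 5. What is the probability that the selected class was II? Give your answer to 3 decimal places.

0.586

Likelihoods P(X=5 | ·): I: 0.0783685; II: 0.111111.
Posterior ∝ prior × likelihood. Numerator for II: 0.5·0.111111 = 0.0555556.
Normalizing constant: 0.5·0.0783685 + 0.5·0.111111 = 0.0947398.
P(II | observation) = 0.0555556 / 0.0947398 = 0.586401.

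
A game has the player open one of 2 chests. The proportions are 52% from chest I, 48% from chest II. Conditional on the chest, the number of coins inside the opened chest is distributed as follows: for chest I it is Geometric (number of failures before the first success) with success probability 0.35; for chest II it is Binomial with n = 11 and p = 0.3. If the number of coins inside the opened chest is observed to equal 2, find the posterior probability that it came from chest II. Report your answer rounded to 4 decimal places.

Likelihoods P(X=2 | ·): I: 0.147875; II: 0.19975.
Posterior ∝ prior × likelihood. Numerator for II: 0.48·0.19975 = 0.0958802.
Normalizing constant: 0.52·0.147875 + 0.48·0.19975 = 0.172775.
P(II | observation) = 0.0958802 / 0.172775 = 0.554942.

0.5549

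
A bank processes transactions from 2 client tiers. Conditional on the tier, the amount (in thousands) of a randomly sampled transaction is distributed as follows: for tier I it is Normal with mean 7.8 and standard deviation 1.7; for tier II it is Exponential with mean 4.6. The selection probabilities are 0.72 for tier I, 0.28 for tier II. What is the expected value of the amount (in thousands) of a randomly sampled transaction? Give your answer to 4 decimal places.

6.9040

Component means — I: 7.8; II: 4.6.
E[X] = 0.72·7.8 + 0.28·4.6 = 6.904.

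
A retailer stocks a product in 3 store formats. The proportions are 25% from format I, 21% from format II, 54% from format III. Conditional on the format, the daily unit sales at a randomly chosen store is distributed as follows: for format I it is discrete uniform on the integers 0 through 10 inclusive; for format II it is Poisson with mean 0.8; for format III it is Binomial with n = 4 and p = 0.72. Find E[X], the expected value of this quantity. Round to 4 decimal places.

2.9732

Component means — I: 5; II: 0.8; III: 2.88.
E[X] = 0.25·5 + 0.21·0.8 + 0.54·2.88 = 2.9732.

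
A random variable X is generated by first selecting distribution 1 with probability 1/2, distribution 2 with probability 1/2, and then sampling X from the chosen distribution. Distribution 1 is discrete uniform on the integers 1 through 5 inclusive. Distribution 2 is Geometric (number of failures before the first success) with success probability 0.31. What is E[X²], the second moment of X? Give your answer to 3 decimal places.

For each component E[X²] = Var + (mean)², giving 1: 11; 2: 12.1342.
Overall E[X²] = 0.5·11 + 0.5·12.1342 = 11.5671.

11.567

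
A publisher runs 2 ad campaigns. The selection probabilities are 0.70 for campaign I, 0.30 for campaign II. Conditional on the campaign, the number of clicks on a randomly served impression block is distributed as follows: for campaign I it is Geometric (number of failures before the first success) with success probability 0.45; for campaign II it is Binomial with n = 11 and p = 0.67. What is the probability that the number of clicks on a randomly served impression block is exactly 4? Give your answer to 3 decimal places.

0.037

Conditional on each campaign, P(X = 4): I: 0.0411778; II: 0.0283407.
By total probability, P(X = 4) = 0.7·0.0411778 + 0.3·0.0283407 = 0.0373267.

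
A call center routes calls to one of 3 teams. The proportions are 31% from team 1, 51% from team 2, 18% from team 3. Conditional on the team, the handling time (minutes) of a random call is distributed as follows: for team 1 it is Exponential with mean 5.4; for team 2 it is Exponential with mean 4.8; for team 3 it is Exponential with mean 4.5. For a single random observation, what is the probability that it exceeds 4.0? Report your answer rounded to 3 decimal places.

0.443

Conditional on each team, P(X > 4.0): 1: 0.476761; 2: 0.434598; 3: 0.411112.
By total probability, P(X > 4.0) = 0.31·0.476761 + 0.51·0.434598 + 0.18·0.411112 = 0.443441.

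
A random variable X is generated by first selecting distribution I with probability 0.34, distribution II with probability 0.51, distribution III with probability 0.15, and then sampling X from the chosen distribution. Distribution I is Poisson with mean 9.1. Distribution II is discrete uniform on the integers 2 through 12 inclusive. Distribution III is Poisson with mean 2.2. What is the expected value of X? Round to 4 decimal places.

Component means — I: 9.1; II: 7; III: 2.2.
E[X] = 0.34·9.1 + 0.51·7 + 0.15·2.2 = 6.994.

6.9940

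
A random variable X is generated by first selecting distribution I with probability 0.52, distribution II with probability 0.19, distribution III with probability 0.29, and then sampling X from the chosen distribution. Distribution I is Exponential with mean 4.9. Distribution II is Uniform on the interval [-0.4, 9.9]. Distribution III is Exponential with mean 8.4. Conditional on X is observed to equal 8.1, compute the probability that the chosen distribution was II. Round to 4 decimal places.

0.3552

Likelihoods f(8.1 | ·): I: 0.0390741; II: 0.0970874; III: 0.0453876.
Posterior ∝ prior × likelihood. Numerator for II: 0.19·0.0970874 = 0.0184466.
Normalizing constant: 0.52·0.0390741 + 0.19·0.0970874 + 0.29·0.0453876 = 0.0519275.
P(II | observation) = 0.0184466 / 0.0519275 = 0.355238.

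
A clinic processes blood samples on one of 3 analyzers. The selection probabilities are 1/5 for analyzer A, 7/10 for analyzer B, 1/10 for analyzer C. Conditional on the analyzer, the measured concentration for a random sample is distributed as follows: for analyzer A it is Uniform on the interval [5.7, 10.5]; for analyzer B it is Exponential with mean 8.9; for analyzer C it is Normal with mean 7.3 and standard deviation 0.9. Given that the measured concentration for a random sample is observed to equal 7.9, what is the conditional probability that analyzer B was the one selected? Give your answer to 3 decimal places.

0.296

Likelihoods f(7.9 | ·): A: 0.208333; B: 0.0462501; C: 0.354942.
Posterior ∝ prior × likelihood. Numerator for B: 0.7·0.0462501 = 0.0323751.
Normalizing constant: 0.2·0.208333 + 0.7·0.0462501 + 0.1·0.354942 = 0.109536.
P(B | observation) = 0.0323751 / 0.109536 = 0.295566.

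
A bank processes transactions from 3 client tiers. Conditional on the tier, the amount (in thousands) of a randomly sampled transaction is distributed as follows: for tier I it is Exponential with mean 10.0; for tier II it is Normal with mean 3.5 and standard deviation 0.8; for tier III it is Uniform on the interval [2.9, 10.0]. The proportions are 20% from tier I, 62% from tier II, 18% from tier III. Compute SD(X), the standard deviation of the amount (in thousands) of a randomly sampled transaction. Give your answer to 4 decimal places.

Per component, I: μ=10, E[X²]=200; II: μ=3.5, E[X²]=12.89; III: μ=6.45, E[X²]=45.8033.
E[X] = 0.2·10 + 0.62·3.5 + 0.18·6.45 = 5.331.
E[X²] = 0.2·200 + 0.62·12.89 + 0.18·45.8033 = 56.2364.
Var(X) = E[X²] − (E[X])² = 56.2364 − 28.4196 = 27.8168.
SD(X) = √27.8168 = 5.27417.

5.2742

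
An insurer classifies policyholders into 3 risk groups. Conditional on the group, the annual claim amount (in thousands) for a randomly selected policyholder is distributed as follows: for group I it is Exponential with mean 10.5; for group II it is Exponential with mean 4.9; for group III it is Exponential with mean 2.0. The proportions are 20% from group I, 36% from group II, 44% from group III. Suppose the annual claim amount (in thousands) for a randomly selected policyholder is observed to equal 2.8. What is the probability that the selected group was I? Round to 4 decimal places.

0.1322

Likelihoods f(2.8 | ·): I: 0.0729456; II: 0.115249; III: 0.123298.
Posterior ∝ prior × likelihood. Numerator for I: 0.2·0.0729456 = 0.0145891.
Normalizing constant: 0.2·0.0729456 + 0.36·0.115249 + 0.44·0.123298 = 0.11033.
P(I | observation) = 0.0145891 / 0.11033 = 0.132232.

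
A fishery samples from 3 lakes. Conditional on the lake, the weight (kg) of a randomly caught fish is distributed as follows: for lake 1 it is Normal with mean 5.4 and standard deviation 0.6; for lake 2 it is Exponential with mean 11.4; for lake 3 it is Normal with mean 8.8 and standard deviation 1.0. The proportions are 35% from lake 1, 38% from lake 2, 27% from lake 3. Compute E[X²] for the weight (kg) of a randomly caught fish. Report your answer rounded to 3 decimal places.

130.280

For each component E[X²] = Var + (mean)², giving 1: 29.52; 2: 259.92; 3: 78.44.
Overall E[X²] = 0.35·29.52 + 0.38·259.92 + 0.27·78.44 = 130.28.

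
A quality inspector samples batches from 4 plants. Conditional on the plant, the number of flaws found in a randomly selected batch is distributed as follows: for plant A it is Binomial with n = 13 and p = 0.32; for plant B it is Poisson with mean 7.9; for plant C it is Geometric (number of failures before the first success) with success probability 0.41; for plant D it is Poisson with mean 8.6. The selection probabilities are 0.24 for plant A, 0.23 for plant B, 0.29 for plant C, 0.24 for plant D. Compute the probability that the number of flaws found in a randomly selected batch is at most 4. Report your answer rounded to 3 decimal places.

Conditional on each plant, P(X ≤ 4): A: 0.593303; B: 0.105503; C: 0.928508; D: 0.070054.
By total probability, P(X ≤ 4) = 0.24·0.593303 + 0.23·0.105503 + 0.29·0.928508 + 0.24·0.070054 = 0.452738.

0.453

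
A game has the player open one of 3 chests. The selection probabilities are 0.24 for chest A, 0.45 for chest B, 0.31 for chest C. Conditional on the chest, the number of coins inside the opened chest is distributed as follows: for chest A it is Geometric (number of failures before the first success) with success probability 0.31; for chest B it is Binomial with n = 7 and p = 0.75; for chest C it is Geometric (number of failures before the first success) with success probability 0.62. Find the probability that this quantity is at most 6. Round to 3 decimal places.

Conditional on each chest, P(X ≤ 6): A: 0.925536; B: 0.866516; C: 0.998856.
By total probability, P(X ≤ 6) = 0.24·0.925536 + 0.45·0.866516 + 0.31·0.998856 = 0.921706.

0.922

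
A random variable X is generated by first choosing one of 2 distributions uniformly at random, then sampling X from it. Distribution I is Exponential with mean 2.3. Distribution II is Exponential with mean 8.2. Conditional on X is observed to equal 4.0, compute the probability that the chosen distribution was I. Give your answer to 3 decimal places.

Likelihoods f(4.0 | ·): I: 0.0763796; II: 0.0748747.
Posterior ∝ prior × likelihood. Numerator for I: 0.5·0.0763796 = 0.0381898.
Normalizing constant: 0.5·0.0763796 + 0.5·0.0748747 = 0.0756272.
P(I | observation) = 0.0381898 / 0.0756272 = 0.504975.

0.505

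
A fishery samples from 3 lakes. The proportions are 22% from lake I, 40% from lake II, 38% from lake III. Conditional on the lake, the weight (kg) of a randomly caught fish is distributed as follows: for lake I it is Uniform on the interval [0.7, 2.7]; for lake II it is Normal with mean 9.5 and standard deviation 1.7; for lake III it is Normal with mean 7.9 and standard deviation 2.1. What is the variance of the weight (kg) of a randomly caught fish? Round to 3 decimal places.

11.862

Per component, I: μ=1.7, E[X²]=3.22333; II: μ=9.5, E[X²]=93.14; III: μ=7.9, E[X²]=66.82.
E[X] = 0.22·1.7 + 0.4·9.5 + 0.38·7.9 = 7.176.
E[X²] = 0.22·3.22333 + 0.4·93.14 + 0.38·66.82 = 63.3567.
Var(X) = E[X²] − (E[X])² = 63.3567 − 51.495 = 11.8618.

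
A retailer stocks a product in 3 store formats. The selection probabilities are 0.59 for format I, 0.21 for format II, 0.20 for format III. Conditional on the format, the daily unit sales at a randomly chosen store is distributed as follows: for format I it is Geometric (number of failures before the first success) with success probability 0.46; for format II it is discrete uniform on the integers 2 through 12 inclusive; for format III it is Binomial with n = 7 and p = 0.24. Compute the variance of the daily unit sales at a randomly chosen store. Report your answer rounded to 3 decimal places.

Per component, I: μ=1.17391, E[X²]=3.93006; II: μ=7, E[X²]=59; III: μ=1.68, E[X²]=4.0992.
E[X] = 0.59·1.17391 + 0.21·7 + 0.2·1.68 = 2.49861.
E[X²] = 0.59·3.93006 + 0.21·59 + 0.2·4.0992 = 15.5286.
Var(X) = E[X²] − (E[X])² = 15.5286 − 6.24305 = 9.28553.

9.286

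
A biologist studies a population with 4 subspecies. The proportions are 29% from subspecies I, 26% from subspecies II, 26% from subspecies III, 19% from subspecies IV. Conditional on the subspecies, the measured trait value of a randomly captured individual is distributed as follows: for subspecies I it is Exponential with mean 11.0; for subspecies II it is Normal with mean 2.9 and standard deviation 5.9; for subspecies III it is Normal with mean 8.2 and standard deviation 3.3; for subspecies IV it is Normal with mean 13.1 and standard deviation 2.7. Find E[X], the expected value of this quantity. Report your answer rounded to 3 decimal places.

8.565

Component means — I: 11; II: 2.9; III: 8.2; IV: 13.1.
E[X] = 0.29·11 + 0.26·2.9 + 0.26·8.2 + 0.19·13.1 = 8.565.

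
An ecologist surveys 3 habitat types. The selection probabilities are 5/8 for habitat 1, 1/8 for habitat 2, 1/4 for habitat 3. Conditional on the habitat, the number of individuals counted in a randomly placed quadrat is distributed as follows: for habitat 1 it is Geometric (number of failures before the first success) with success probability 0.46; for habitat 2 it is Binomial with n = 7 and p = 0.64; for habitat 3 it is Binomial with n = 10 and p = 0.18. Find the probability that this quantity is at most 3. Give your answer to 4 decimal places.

Conditional on each habitat, P(X ≤ 3): 1: 0.914969; 2: 0.216652; 3: 0.911659.
By total probability, P(X ≤ 3) = 0.625·0.914969 + 0.125·0.216652 + 0.25·0.911659 = 0.826852.

0.8269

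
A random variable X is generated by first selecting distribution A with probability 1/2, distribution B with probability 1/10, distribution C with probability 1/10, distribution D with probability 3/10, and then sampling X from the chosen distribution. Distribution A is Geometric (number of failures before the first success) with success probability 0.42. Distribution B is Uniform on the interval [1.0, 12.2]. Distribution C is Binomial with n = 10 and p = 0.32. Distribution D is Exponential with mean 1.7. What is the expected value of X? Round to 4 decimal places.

Component means — A: 1.38095; B: 6.6; C: 3.2; D: 1.7.
E[X] = 0.5·1.38095 + 0.1·6.6 + 0.1·3.2 + 0.3·1.7 = 2.18048.

2.1805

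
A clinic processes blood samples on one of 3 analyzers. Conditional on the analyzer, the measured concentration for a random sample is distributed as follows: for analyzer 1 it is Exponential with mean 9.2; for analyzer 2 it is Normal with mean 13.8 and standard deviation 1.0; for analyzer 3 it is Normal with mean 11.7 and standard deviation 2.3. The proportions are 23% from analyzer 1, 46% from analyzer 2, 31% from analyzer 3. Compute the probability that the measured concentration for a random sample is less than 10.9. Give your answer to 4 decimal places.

Conditional on each analyzer, P(X < 10.9): 1: 0.694187; 2: 0.00186581; 3: 0.363985.
By total probability, P(X < 10.9) = 0.23·0.694187 + 0.46·0.00186581 + 0.31·0.363985 = 0.273357.

0.2734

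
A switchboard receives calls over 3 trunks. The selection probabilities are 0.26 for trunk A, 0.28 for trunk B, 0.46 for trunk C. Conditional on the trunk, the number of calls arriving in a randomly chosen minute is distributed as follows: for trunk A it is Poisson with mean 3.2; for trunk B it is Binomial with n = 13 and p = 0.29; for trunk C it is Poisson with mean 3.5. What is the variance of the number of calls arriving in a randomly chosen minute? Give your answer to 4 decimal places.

Per component, A: μ=3.2, E[X²]=13.44; B: μ=3.77, E[X²]=16.8896; C: μ=3.5, E[X²]=15.75.
E[X] = 0.26·3.2 + 0.28·3.77 + 0.46·3.5 = 3.4976.
E[X²] = 0.26·13.44 + 0.28·16.8896 + 0.46·15.75 = 15.4685.
Var(X) = E[X²] − (E[X])² = 15.4685 − 12.2332 = 3.23528.

3.2353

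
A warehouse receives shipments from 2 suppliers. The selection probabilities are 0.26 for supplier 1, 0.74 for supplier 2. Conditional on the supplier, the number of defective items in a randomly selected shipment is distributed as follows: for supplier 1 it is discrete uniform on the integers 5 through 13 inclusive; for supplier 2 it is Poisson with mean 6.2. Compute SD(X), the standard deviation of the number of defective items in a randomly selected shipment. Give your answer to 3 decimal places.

2.798

Per component, 1: μ=9, E[X²]=87.6667; 2: μ=6.2, E[X²]=44.64.
E[X] = 0.26·9 + 0.74·6.2 = 6.928.
E[X²] = 0.26·87.6667 + 0.74·44.64 = 55.8269.
Var(X) = E[X²] − (E[X])² = 55.8269 − 47.9972 = 7.82975.
SD(X) = √7.82975 = 2.79817.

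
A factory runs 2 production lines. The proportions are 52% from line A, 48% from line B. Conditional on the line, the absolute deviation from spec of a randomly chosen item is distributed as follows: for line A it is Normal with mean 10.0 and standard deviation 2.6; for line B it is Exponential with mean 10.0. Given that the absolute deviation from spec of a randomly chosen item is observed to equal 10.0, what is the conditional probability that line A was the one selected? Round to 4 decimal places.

Likelihoods f(10.0 | ·): A: 0.153439; B: 0.0367879.
Posterior ∝ prior × likelihood. Numerator for A: 0.52·0.153439 = 0.0797885.
Normalizing constant: 0.52·0.153439 + 0.48·0.0367879 = 0.0974467.
P(A | observation) = 0.0797885 / 0.0974467 = 0.818791.

0.8188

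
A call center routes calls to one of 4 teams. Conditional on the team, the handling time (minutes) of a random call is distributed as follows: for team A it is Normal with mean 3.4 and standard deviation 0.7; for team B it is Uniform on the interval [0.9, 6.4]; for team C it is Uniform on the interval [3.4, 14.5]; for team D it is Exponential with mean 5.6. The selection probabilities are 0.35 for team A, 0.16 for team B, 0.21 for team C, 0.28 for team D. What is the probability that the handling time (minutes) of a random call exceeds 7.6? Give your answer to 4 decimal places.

Conditional on each team, P(X > 7.6): A: 9.86588e-10; B: 0; C: 0.621622; D: 0.257395.
By total probability, P(X > 7.6) = 0.35·9.86588e-10 + 0.16·0 + 0.21·0.621622 + 0.28·0.257395 = 0.202611.

0.2026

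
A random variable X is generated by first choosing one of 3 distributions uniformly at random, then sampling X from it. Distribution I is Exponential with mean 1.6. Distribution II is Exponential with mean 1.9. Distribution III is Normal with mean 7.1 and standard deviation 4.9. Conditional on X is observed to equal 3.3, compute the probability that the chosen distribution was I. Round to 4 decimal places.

Likelihoods f(3.3 | ·): I: 0.0794598; II: 0.0926713; III: 0.0602724.
Posterior ∝ prior × likelihood. Numerator for I: 0.333333·0.0794598 = 0.0264866.
Normalizing constant: 0.333333·0.0794598 + 0.333333·0.0926713 + 0.333333·0.0602724 = 0.0774678.
P(I | observation) = 0.0264866 / 0.0774678 = 0.341905.

0.3419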